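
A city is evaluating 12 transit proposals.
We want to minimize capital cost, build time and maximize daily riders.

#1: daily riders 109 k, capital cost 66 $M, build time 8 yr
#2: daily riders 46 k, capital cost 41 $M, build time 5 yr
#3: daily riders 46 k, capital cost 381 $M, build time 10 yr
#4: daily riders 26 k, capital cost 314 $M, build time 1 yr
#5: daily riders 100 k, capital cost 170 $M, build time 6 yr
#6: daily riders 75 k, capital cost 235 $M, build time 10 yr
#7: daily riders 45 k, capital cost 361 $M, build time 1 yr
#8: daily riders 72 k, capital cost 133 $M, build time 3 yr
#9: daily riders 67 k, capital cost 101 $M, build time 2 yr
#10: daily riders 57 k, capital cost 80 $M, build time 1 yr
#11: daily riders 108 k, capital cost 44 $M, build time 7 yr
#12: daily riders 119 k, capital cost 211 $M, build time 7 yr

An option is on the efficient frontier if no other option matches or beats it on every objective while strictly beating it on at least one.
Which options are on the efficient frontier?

#1: not dominated.
#2: not dominated (best capital cost).
#3: dominated by #1 (daily riders 109≥46, capital cost 66≤381, build time 8≤10).
#4: dominated by #10 (daily riders 57≥26, capital cost 80≤314, build time 1≤1).
#5: not dominated.
#6: dominated by #1 (daily riders 109≥75, capital cost 66≤235, build time 8≤10).
#7: dominated by #10 (daily riders 57≥45, capital cost 80≤361, build time 1≤1).
#8: not dominated.
#9: not dominated.
#10: not dominated.
#11: not dominated.
#12: not dominated (best daily riders).

#1, #2, #5, #8, #9, #10, #11, #12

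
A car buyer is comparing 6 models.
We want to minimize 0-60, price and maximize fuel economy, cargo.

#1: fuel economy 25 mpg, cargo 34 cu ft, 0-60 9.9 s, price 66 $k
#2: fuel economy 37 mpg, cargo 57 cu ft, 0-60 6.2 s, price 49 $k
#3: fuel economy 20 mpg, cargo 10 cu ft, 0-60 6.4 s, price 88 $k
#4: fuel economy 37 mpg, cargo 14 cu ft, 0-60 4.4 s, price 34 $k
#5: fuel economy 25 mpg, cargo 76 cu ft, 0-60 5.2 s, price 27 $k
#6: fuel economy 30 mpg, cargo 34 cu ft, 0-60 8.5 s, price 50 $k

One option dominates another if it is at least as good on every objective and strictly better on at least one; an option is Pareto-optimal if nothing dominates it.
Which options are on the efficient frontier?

#2, #4, #5

#1: dominated by #2 (fuel economy 37≥25, cargo 57≥34, 0-60 6.2≤9.9, price 49≤66).
#2: not dominated.
#3: dominated by #2 (fuel economy 37≥20, cargo 57≥10, 0-60 6.2≤6.4, price 49≤88).
#4: not dominated (best 0-60).
#5: not dominated (best cargo).
#6: dominated by #2 (fuel economy 37≥30, cargo 57≥34, 0-60 6.2≤8.5, price 49≤50).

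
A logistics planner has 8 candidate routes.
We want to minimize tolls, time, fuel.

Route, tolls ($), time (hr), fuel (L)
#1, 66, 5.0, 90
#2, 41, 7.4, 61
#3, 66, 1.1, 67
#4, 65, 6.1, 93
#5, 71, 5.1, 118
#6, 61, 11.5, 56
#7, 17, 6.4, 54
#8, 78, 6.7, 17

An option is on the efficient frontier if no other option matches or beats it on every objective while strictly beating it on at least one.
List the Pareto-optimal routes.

#1: dominated by #3 (tolls 66≤66, time 1.1≤5.0, fuel 67≤90).
#2: dominated by #7 (tolls 17≤41, time 6.4≤7.4, fuel 54≤61).
#3: not dominated (best time).
#4: not dominated.
#5: dominated by #1 (tolls 66≤71, time 5.0≤5.1, fuel 90≤118).
#6: dominated by #7 (tolls 17≤61, time 6.4≤11.5, fuel 54≤56).
#7: not dominated (best tolls).
#8: not dominated (best fuel).

#3, #4, #7, #8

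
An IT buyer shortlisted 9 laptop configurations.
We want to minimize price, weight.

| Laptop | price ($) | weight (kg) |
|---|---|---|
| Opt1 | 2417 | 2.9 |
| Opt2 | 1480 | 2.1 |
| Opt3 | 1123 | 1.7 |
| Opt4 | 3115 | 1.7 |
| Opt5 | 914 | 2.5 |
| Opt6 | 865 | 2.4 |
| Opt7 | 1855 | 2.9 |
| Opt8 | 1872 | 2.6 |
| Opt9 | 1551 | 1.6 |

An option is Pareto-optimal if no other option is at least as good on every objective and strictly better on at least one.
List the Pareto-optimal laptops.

Opt3, Opt6, Opt9

Opt1: dominated by Opt2 (price 1480≤2417, weight 2.1≤2.9).
Opt2: dominated by Opt3 (price 1123≤1480, weight 1.7≤2.1).
Opt3: not dominated.
Opt4: dominated by Opt3 (price 1123≤3115, weight 1.7≤1.7).
Opt5: dominated by Opt6 (price 865≤914, weight 2.4≤2.5).
Opt6: not dominated (best price).
Opt7: dominated by Opt2 (price 1480≤1855, weight 2.1≤2.9).
Opt8: dominated by Opt2 (price 1480≤1872, weight 2.1≤2.6).
Opt9: not dominated (best weight).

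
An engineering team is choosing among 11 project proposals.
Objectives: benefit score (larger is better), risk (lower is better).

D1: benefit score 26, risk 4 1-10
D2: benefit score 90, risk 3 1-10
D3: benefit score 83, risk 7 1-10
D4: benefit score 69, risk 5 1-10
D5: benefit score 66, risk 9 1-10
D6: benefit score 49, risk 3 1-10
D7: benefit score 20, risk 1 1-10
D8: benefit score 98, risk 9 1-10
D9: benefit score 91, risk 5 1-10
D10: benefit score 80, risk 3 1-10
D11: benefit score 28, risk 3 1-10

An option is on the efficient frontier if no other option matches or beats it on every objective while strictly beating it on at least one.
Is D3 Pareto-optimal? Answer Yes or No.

No

D2 vs D3: benefit score 90≥83, risk 3≤7 — D2 is at least as good on every objective and strictly better on at least one, so D2 dominates D3.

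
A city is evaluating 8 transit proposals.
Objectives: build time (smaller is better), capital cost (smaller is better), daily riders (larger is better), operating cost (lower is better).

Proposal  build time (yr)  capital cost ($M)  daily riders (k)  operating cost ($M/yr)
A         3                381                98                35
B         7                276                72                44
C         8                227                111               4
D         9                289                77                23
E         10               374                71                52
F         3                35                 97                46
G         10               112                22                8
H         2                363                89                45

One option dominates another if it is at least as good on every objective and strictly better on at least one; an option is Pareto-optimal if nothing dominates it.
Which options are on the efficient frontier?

A: not dominated.
B: not dominated.
C: not dominated (best daily riders).
D: dominated by C (build time 8≤9, capital cost 227≤289, daily riders 111≥77, operating cost 4≤23).
E: dominated by B (build time 7≤10, capital cost 276≤374, daily riders 72≥71, operating cost 44≤52).
F: not dominated (best capital cost).
G: not dominated.
H: not dominated (best build time).

A, B, C, F, G, H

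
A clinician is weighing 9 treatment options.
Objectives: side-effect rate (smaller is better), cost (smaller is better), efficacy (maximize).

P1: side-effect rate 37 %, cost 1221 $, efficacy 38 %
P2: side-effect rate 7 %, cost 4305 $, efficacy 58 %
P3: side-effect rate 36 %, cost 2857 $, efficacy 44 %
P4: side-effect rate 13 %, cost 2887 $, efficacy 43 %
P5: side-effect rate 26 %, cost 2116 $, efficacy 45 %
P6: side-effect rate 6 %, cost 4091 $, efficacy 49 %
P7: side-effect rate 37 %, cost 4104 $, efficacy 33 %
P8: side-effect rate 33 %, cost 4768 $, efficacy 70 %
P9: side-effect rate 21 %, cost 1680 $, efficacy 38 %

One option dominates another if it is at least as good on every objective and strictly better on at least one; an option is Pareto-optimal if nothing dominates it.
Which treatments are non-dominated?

P1: not dominated (best cost).
P2: not dominated.
P3: dominated by P5 (side-effect rate 26≤36, cost 2116≤2857, efficacy 45≥44).
P4: not dominated.
P5: not dominated.
P6: not dominated (best side-effect rate).
P7: dominated by P1 (side-effect rate 37≤37, cost 1221≤4104, efficacy 38≥33).
P8: not dominated (best efficacy).
P9: not dominated.

P1, P2, P4, P5, P6, P8, P9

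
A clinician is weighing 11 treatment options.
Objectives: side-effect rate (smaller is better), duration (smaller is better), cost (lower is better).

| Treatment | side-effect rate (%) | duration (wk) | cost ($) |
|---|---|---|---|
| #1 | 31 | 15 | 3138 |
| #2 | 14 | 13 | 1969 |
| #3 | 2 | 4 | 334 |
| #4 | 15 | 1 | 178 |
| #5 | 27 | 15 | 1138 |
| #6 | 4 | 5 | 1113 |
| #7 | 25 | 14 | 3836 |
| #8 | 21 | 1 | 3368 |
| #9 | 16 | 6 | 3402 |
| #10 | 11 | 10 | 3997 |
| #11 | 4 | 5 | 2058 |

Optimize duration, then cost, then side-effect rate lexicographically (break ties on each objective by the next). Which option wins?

#4

First minimize duration: best is 1, kept {#4, #8}.
Then minimize cost: best is 178, kept {#4}.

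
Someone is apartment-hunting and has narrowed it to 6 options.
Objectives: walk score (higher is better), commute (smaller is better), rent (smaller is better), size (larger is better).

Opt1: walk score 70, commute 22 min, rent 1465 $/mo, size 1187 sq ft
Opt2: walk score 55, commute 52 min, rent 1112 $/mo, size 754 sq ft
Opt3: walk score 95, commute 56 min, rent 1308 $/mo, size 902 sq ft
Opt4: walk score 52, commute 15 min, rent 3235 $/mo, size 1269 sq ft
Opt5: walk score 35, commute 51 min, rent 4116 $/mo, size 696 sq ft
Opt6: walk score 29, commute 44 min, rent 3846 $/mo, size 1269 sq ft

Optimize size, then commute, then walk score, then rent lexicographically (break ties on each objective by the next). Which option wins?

First maximize size: best is 1269, kept {Opt4, Opt6}.
Then minimize commute: best is 15, kept {Opt4}.

Opt4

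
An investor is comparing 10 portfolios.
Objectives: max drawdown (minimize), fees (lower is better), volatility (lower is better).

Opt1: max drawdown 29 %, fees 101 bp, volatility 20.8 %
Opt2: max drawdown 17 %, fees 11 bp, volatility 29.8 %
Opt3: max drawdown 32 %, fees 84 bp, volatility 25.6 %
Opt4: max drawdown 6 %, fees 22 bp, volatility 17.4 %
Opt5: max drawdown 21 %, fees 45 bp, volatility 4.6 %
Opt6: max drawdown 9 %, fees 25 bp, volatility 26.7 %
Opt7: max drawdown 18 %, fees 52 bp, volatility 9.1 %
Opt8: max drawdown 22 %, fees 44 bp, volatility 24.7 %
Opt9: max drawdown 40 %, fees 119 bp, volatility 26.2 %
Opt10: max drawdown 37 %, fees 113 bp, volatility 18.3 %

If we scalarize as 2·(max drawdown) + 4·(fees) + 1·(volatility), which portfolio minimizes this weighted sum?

Opt1: 2·29 + 4·101 + 1·20.8 = 482.8
Opt2: 2·17 + 4·11 + 1·29.8 = 107.8
Opt3: 2·32 + 4·84 + 1·25.6 = 425.6
Opt4: 2·6 + 4·22 + 1·17.4 = 117.4
Opt5: 2·21 + 4·45 + 1·4.6 = 226.6
Opt6: 2·9 + 4·25 + 1·26.7 = 144.7
Opt7: 2·18 + 4·52 + 1·9.1 = 253.1
Opt8: 2·22 + 4·44 + 1·24.7 = 244.7
Opt9: 2·40 + 4·119 + 1·26.2 = 582.2
Opt10: 2·37 + 4·113 + 1·18.3 = 544.3
Lowest: Opt2 at 107.8.

Opt2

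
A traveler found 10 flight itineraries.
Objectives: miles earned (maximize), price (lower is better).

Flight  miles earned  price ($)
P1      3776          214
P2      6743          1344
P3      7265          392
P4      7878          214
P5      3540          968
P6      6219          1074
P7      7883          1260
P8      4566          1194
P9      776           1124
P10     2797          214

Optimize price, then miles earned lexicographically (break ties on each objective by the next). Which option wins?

First minimize price: best is 214, kept {P1, P4, P10}.
Then maximize miles earned: best is 7878, kept {P4}.

P4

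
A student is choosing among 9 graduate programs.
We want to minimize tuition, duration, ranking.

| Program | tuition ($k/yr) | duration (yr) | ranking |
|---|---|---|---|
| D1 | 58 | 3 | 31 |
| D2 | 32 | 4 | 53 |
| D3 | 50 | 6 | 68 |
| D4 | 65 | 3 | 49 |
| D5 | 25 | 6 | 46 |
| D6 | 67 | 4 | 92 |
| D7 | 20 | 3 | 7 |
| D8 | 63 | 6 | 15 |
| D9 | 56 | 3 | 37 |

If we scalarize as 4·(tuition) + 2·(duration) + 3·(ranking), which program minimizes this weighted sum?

D1: 4·58 + 2·3 + 3·31 = 331
D2: 4·32 + 2·4 + 3·53 = 295
D3: 4·50 + 2·6 + 3·68 = 416
D4: 4·65 + 2·3 + 3·49 = 413
D5: 4·25 + 2·6 + 3·46 = 250
D6: 4·67 + 2·4 + 3·92 = 552
D7: 4·20 + 2·3 + 3·7 = 107
D8: 4·63 + 2·6 + 3·15 = 309
D9: 4·56 + 2·3 + 3·37 = 341
Lowest: D7 at 107.

D7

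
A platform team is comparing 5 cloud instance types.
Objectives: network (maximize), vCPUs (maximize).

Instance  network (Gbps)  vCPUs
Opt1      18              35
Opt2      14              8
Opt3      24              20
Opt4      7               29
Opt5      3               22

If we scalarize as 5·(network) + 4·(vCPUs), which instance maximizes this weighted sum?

Opt1

Opt1: 5·18 + 4·35 = 230
Opt2: 5·14 + 4·8 = 102
Opt3: 5·24 + 4·20 = 200
Opt4: 5·7 + 4·29 = 151
Opt5: 5·3 + 4·22 = 103
Highest: Opt1 at 230.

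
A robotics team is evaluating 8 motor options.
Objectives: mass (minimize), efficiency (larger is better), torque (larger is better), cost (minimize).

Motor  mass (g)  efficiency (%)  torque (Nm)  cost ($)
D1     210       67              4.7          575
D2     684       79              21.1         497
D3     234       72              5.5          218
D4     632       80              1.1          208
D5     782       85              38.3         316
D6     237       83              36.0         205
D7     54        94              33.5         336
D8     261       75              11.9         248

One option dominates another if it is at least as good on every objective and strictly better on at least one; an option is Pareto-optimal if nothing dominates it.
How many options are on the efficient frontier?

D1: dominated by D7 (mass 54≤210, efficiency 94≥67, torque 33.5≥4.7, cost 336≤575).
D2: dominated by D6 (mass 237≤684, efficiency 83≥79, torque 36.0≥21.1, cost 205≤497).
D3: not dominated.
D4: dominated by D6 (mass 237≤632, efficiency 83≥80, torque 36.0≥1.1, cost 205≤208).
D5: not dominated (best torque).
D6: not dominated (best cost).
D7: not dominated (best mass).
D8: dominated by D6 (mass 237≤261, efficiency 83≥75, torque 36.0≥11.9, cost 205≤248).
Pareto-optimal: D3, D5, D6, D7 → 4.

4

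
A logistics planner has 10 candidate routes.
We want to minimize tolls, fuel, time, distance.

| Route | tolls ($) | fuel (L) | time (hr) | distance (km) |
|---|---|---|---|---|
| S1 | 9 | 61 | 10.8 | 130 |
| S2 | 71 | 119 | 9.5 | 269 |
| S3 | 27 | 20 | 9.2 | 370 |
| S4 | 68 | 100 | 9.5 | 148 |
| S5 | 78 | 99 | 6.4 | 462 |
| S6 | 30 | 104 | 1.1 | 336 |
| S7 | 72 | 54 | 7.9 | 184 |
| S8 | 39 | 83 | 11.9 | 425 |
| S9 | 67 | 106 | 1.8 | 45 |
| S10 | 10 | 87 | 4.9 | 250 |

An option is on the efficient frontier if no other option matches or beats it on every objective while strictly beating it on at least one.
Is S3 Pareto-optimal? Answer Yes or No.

S1: worse on fuel (61 vs 20).
S2: worse on tolls (71 vs 27).
S4: worse on tolls (68 vs 27).
S5: worse on tolls (78 vs 27).
S6: worse on tolls (30 vs 27).
S7: worse on tolls (72 vs 27).
S8: worse on tolls (39 vs 27).
S9: worse on tolls (67 vs 27).
S10: worse on fuel (87 vs 20).
No option is at least as good as S3 on every objective and strictly better on one.

Yes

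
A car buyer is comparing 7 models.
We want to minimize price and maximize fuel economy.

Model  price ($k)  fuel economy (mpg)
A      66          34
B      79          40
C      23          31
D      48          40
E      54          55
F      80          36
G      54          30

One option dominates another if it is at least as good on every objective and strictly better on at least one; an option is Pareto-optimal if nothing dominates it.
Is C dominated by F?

F vs C: F is worse on price (80 vs 23), so it does not dominate C.

No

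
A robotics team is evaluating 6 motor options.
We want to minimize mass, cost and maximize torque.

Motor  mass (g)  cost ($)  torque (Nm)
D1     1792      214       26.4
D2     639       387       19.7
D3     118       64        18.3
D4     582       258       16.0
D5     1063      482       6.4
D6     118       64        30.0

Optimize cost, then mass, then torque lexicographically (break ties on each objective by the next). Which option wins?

D6

First minimize cost: best is 64, kept {D3, D6}.
Then minimize mass: best is 118, kept {D3, D6}.
Then maximize torque: best is 30.0, kept {D6}.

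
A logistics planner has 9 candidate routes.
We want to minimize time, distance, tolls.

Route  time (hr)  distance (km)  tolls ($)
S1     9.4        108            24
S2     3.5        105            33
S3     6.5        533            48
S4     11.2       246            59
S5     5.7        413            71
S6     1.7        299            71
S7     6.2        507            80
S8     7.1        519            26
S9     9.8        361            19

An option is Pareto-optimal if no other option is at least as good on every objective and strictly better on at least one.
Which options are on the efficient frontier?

S1, S2, S6, S8, S9

S1: not dominated.
S2: not dominated (best distance).
S3: dominated by S2 (time 3.5≤6.5, distance 105≤533, tolls 33≤48).
S4: dominated by S1 (time 9.4≤11.2, distance 108≤246, tolls 24≤59).
S5: dominated by S2 (time 3.5≤5.7, distance 105≤413, tolls 33≤71).
S6: not dominated (best time).
S7: dominated by S2 (time 3.5≤6.2, distance 105≤507, tolls 33≤80).
S8: not dominated.
S9: not dominated (best tolls).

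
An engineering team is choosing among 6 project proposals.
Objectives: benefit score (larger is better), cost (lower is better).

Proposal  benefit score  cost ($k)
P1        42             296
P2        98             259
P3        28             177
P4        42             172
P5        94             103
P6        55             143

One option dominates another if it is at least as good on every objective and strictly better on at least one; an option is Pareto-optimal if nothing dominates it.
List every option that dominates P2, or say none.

P1: worse on benefit score (42 vs 98).
P3: worse on benefit score (28 vs 98).
P4: worse on benefit score (42 vs 98).
P5: worse on benefit score (94 vs 98).
P6: worse on benefit score (55 vs 98).
No option dominates P2.

none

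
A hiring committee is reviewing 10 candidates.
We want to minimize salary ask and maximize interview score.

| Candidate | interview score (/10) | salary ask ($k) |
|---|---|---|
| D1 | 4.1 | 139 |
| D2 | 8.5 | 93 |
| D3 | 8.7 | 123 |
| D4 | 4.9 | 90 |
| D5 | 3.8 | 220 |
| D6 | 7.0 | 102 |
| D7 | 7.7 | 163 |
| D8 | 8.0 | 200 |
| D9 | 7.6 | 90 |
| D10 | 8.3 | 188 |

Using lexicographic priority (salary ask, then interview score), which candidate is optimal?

First minimize salary ask: best is 90, kept {D4, D9}.
Then maximize interview score: best is 7.6, kept {D9}.

D9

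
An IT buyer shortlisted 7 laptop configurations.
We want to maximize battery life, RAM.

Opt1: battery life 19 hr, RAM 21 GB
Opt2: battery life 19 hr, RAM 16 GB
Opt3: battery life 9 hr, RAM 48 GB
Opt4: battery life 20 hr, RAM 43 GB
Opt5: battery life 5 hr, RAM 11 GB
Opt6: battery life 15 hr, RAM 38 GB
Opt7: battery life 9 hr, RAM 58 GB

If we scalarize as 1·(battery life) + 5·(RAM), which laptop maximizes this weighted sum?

Opt7

Opt1: 1·19 + 5·21 = 124
Opt2: 1·19 + 5·16 = 99
Opt3: 1·9 + 5·48 = 249
Opt4: 1·20 + 5·43 = 235
Opt5: 1·5 + 5·11 = 60
Opt6: 1·15 + 5·38 = 205
Opt7: 1·9 + 5·58 = 299
Highest: Opt7 at 299.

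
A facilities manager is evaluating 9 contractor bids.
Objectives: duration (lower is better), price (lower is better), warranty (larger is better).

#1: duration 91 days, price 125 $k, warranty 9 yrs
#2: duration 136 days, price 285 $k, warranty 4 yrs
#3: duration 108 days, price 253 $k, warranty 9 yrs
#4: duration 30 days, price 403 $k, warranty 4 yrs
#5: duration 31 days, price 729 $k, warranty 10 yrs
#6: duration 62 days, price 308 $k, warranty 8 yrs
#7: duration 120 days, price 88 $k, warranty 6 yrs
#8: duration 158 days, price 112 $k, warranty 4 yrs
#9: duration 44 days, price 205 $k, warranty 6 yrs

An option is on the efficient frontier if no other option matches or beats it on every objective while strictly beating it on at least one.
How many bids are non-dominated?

#1: not dominated.
#2: dominated by #1 (duration 91≤136, price 125≤285, warranty 9≥4).
#3: dominated by #1 (duration 91≤108, price 125≤253, warranty 9≥9).
#4: not dominated (best duration).
#5: not dominated (best warranty).
#6: not dominated.
#7: not dominated (best price).
#8: dominated by #7 (duration 120≤158, price 88≤112, warranty 6≥4).
#9: not dominated.
Pareto-optimal: #1, #4, #5, #6, #7, #9 → 6.

6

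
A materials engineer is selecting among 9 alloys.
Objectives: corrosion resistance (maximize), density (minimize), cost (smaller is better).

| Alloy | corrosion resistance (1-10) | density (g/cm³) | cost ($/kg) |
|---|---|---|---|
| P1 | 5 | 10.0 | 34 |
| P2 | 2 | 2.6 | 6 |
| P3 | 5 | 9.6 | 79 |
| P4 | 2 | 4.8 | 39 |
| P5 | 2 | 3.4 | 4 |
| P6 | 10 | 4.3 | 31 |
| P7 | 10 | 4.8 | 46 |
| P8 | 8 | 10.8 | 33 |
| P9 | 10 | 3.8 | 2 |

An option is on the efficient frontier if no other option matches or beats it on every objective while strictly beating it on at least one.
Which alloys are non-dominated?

P2, P5, P9

P1: dominated by P6 (corrosion resistance 10≥5, density 4.3≤10.0, cost 31≤34).
P2: not dominated (best density).
P3: dominated by P6 (corrosion resistance 10≥5, density 4.3≤9.6, cost 31≤79).
P4: dominated by P2 (corrosion resistance 2≥2, density 2.6≤4.8, cost 6≤39).
P5: not dominated.
P6: dominated by P9 (corrosion resistance 10≥10, density 3.8≤4.3, cost 2≤31).
P7: dominated by P6 (corrosion resistance 10≥10, density 4.3≤4.8, cost 31≤46).
P8: dominated by P6 (corrosion resistance 10≥8, density 4.3≤10.8, cost 31≤33).
P9: not dominated (best cost).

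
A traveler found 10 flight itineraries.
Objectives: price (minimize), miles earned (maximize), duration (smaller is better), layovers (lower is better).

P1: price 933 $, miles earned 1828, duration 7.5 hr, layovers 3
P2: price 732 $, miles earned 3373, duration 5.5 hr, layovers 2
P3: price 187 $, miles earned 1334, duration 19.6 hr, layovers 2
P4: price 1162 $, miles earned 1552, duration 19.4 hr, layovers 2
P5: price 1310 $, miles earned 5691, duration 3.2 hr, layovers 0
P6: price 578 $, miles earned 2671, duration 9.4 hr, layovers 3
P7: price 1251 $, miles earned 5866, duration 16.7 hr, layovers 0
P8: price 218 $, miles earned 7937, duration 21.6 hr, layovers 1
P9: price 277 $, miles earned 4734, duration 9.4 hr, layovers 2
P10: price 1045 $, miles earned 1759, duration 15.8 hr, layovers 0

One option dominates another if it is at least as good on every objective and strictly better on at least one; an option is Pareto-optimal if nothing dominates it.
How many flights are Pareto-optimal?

P1: dominated by P2 (price 732≤933, miles earned 3373≥1828, duration 5.5≤7.5, layovers 2≤3).
P2: not dominated.
P3: not dominated (best price).
P4: dominated by P2 (price 732≤1162, miles earned 3373≥1552, duration 5.5≤19.4, layovers 2≤2).
P5: not dominated (best duration).
P6: dominated by P9 (price 277≤578, miles earned 4734≥2671, duration 9.4≤9.4, layovers 2≤3).
P7: not dominated.
P8: not dominated (best miles earned).
P9: not dominated.
P10: not dominated.
Pareto-optimal: P2, P3, P5, P7, P8, P9, P10 → 7.

7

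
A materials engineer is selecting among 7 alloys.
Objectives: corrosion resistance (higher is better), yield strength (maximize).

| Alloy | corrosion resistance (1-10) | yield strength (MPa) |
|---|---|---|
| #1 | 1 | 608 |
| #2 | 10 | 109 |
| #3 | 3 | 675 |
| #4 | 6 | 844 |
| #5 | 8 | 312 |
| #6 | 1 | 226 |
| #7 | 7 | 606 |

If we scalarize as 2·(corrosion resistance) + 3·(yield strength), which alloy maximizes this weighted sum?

#1: 2·1 + 3·608 = 1826
#2: 2·10 + 3·109 = 347
#3: 2·3 + 3·675 = 2031
#4: 2·6 + 3·844 = 2544
#5: 2·8 + 3·312 = 952
#6: 2·1 + 3·226 = 680
#7: 2·7 + 3·606 = 1832
Highest: #4 at 2544.

#4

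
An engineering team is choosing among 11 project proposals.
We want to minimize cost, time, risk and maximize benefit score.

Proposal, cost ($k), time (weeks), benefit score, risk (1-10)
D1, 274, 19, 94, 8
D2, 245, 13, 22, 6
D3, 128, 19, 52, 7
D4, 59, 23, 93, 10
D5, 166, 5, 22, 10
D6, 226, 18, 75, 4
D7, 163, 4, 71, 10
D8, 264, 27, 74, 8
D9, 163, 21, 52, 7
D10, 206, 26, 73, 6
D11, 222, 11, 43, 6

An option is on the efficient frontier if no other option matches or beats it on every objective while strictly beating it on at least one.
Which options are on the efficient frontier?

D1: not dominated (best benefit score).
D2: dominated by D11 (cost 222≤245, time 11≤13, benefit score 43≥22, risk 6≤6).
D3: not dominated.
D4: not dominated (best cost).
D5: dominated by D7 (cost 163≤166, time 4≤5, benefit score 71≥22, risk 10≤10).
D6: not dominated (best risk).
D7: not dominated (best time).
D8: dominated by D6 (cost 226≤264, time 18≤27, benefit score 75≥74, risk 4≤8).
D9: dominated by D3 (cost 128≤163, time 19≤21, benefit score 52≥52, risk 7≤7).
D10: not dominated.
D11: not dominated.

D1, D3, D4, D6, D7, D10, D11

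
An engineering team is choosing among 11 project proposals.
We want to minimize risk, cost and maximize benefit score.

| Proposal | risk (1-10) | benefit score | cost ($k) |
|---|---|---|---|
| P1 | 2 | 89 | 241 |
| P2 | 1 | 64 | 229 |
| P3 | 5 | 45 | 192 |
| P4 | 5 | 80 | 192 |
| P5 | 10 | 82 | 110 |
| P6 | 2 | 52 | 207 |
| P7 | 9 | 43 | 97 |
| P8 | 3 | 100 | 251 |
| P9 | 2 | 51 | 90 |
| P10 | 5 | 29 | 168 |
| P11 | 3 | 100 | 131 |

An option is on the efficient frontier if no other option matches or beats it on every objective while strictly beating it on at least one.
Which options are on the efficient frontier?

P1, P2, P5, P6, P9, P11

P1: not dominated.
P2: not dominated (best risk).
P3: dominated by P4 (risk 5≤5, benefit score 80≥45, cost 192≤192).
P4: dominated by P11 (risk 3≤5, benefit score 100≥80, cost 131≤192).
P5: not dominated.
P6: not dominated.
P7: dominated by P9 (risk 2≤9, benefit score 51≥43, cost 90≤97).
P8: dominated by P11 (risk 3≤3, benefit score 100≥100, cost 131≤251).
P9: not dominated (best cost).
P10: dominated by P9 (risk 2≤5, benefit score 51≥29, cost 90≤168).
P11: not dominated.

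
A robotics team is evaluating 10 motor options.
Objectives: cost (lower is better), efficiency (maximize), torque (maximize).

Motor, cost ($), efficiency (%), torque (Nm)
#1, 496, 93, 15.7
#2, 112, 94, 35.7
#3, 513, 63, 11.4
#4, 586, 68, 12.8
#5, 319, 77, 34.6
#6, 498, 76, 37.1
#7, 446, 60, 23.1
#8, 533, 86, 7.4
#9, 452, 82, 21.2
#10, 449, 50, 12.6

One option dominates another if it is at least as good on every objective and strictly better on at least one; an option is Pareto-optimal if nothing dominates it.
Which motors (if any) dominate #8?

#1, #2

#1: cost 496≤533, efficiency 93≥86, torque 15.7≥7.4 — dominates #8.
#2: cost 112≤533, efficiency 94≥86, torque 35.7≥7.4 — dominates #8.
Others (#3, #4, #5, #6, #7, #9, #10) are each worse than #8 on at least one objective.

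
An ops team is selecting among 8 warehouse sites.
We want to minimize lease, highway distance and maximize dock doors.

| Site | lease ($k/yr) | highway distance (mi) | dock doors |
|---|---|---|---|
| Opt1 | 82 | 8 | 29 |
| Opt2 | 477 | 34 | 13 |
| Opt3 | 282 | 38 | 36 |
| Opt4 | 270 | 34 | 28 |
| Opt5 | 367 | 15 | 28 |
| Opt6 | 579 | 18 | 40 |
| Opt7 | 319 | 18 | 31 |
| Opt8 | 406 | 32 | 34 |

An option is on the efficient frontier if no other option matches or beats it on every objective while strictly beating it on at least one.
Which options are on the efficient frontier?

Opt1: not dominated (best lease).
Opt2: dominated by Opt1 (lease 82≤477, highway distance 8≤34, dock doors 29≥13).
Opt3: not dominated.
Opt4: dominated by Opt1 (lease 82≤270, highway distance 8≤34, dock doors 29≥28).
Opt5: dominated by Opt1 (lease 82≤367, highway distance 8≤15, dock doors 29≥28).
Opt6: not dominated (best dock doors).
Opt7: not dominated.
Opt8: not dominated.

Opt1, Opt3, Opt6, Opt7, Opt8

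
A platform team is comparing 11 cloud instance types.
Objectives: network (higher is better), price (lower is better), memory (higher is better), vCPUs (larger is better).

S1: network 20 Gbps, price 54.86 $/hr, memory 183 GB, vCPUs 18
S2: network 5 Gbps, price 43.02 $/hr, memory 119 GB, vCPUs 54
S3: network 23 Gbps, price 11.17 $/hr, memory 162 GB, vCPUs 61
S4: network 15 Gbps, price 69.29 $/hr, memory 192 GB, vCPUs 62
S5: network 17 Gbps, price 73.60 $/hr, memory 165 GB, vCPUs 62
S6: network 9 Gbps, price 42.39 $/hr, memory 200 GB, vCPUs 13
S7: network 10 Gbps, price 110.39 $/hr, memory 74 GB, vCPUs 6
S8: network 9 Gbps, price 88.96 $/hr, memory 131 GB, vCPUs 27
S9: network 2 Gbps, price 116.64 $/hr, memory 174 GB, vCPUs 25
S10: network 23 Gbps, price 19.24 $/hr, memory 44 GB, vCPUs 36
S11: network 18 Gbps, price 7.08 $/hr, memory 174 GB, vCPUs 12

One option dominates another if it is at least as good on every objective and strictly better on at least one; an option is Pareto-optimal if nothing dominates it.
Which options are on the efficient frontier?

S1: not dominated.
S2: dominated by S3 (network 23≥5, price 11.17≤43.02, memory 162≥119, vCPUs 61≥54).
S3: not dominated.
S4: not dominated.
S5: not dominated.
S6: not dominated (best memory).
S7: dominated by S1 (network 20≥10, price 54.86≤110.39, memory 183≥74, vCPUs 18≥6).
S8: dominated by S3 (network 23≥9, price 11.17≤88.96, memory 162≥131, vCPUs 61≥27).
S9: dominated by S4 (network 15≥2, price 69.29≤116.64, memory 192≥174, vCPUs 62≥25).
S10: dominated by S3 (network 23≥23, price 11.17≤19.24, memory 162≥44, vCPUs 61≥36).
S11: not dominated (best price).

S1, S3, S4, S5, S6, S11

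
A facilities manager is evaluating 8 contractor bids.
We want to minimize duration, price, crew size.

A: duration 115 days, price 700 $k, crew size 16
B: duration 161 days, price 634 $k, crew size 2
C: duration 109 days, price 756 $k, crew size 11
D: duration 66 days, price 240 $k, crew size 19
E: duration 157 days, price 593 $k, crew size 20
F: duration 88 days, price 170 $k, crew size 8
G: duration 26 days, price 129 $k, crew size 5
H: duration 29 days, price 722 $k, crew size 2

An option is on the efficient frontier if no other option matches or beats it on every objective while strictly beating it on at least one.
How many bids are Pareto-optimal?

3

A: dominated by F (duration 88≤115, price 170≤700, crew size 8≤16).
B: not dominated.
C: dominated by F (duration 88≤109, price 170≤756, crew size 8≤11).
D: dominated by G (duration 26≤66, price 129≤240, crew size 5≤19).
E: dominated by D (duration 66≤157, price 240≤593, crew size 19≤20).
F: dominated by G (duration 26≤88, price 129≤170, crew size 5≤8).
G: not dominated (best duration).
H: not dominated.
Pareto-optimal: B, G, H → 3.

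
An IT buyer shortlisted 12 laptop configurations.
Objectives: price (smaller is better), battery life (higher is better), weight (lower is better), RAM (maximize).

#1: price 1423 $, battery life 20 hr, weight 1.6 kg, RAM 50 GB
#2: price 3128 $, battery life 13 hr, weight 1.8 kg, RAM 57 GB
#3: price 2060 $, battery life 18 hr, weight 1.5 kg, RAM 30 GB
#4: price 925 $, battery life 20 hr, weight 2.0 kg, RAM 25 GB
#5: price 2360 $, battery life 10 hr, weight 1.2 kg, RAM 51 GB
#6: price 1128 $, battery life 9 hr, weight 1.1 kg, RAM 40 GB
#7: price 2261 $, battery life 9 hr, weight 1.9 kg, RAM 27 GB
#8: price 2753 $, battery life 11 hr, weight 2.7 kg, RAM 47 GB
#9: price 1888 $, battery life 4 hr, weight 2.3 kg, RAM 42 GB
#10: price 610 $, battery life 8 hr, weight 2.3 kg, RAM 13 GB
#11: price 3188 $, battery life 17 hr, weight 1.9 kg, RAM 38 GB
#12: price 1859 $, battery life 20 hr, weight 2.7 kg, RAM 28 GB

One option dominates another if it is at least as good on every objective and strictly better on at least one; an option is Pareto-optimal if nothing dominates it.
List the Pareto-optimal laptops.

#1: not dominated.
#2: not dominated (best RAM).
#3: not dominated.
#4: not dominated.
#5: not dominated.
#6: not dominated (best weight).
#7: dominated by #1 (price 1423≤2261, battery life 20≥9, weight 1.6≤1.9, RAM 50≥27).
#8: dominated by #1 (price 1423≤2753, battery life 20≥11, weight 1.6≤2.7, RAM 50≥47).
#9: dominated by #1 (price 1423≤1888, battery life 20≥4, weight 1.6≤2.3, RAM 50≥42).
#10: not dominated (best price).
#11: dominated by #1 (price 1423≤3188, battery life 20≥17, weight 1.6≤1.9, RAM 50≥38).
#12: dominated by #1 (price 1423≤1859, battery life 20≥20, weight 1.6≤2.7, RAM 50≥28).

#1, #2, #3, #4, #5, #6, #10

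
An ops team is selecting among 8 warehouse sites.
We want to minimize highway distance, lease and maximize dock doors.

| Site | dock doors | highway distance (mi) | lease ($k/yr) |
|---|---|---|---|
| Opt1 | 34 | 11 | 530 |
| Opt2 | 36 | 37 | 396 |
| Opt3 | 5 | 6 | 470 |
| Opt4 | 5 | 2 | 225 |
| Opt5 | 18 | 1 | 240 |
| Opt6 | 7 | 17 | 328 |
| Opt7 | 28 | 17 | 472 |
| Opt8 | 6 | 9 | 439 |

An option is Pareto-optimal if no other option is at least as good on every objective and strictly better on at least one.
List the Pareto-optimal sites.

Opt1: not dominated.
Opt2: not dominated (best dock doors).
Opt3: dominated by Opt4 (dock doors 5≥5, highway distance 2≤6, lease 225≤470).
Opt4: not dominated (best lease).
Opt5: not dominated (best highway distance).
Opt6: dominated by Opt5 (dock doors 18≥7, highway distance 1≤17, lease 240≤328).
Opt7: not dominated.
Opt8: dominated by Opt5 (dock doors 18≥6, highway distance 1≤9, lease 240≤439).

Opt1, Opt2, Opt4, Opt5, Opt7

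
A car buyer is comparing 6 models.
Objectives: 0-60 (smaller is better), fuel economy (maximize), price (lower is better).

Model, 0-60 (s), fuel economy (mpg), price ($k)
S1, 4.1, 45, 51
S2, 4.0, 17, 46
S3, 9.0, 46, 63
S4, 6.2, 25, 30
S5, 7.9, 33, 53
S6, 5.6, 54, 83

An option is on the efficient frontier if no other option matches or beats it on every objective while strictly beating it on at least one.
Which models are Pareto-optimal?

S1, S2, S3, S4, S6

S1: not dominated.
S2: not dominated (best 0-60).
S3: not dominated.
S4: not dominated (best price).
S5: dominated by S1 (0-60 4.1≤7.9, fuel economy 45≥33, price 51≤53).
S6: not dominated (best fuel economy).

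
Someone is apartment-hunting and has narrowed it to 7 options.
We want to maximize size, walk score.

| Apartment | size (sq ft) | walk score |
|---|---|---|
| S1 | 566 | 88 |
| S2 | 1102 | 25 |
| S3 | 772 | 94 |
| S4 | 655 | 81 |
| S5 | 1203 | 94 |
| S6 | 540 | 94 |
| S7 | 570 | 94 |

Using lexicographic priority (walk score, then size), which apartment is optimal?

S5

First maximize walk score: best is 94, kept {S3, S5, S6, S7}.
Then maximize size: best is 1203, kept {S5}.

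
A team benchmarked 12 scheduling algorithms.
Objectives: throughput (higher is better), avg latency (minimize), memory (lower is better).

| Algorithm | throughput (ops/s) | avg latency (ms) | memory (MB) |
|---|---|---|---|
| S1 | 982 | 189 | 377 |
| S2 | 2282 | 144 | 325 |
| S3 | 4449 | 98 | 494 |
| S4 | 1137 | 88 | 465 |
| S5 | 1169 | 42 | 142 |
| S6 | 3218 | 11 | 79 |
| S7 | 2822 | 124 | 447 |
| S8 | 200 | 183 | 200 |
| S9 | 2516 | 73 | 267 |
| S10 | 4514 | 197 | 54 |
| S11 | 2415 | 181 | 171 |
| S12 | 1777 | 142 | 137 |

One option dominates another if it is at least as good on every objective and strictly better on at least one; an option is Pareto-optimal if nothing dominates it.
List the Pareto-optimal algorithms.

S1: dominated by S2 (throughput 2282≥982, avg latency 144≤189, memory 325≤377).
S2: dominated by S6 (throughput 3218≥2282, avg latency 11≤144, memory 79≤325).
S3: not dominated.
S4: dominated by S5 (throughput 1169≥1137, avg latency 42≤88, memory 142≤465).
S5: dominated by S6 (throughput 3218≥1169, avg latency 11≤42, memory 79≤142).
S6: not dominated (best avg latency).
S7: dominated by S6 (throughput 3218≥2822, avg latency 11≤124, memory 79≤447).
S8: dominated by S5 (throughput 1169≥200, avg latency 42≤183, memory 142≤200).
S9: dominated by S6 (throughput 3218≥2516, avg latency 11≤73, memory 79≤267).
S10: not dominated (best throughput).
S11: dominated by S6 (throughput 3218≥2415, avg latency 11≤181, memory 79≤171).
S12: dominated by S6 (throughput 3218≥1777, avg latency 11≤142, memory 79≤137).

S3, S6, S10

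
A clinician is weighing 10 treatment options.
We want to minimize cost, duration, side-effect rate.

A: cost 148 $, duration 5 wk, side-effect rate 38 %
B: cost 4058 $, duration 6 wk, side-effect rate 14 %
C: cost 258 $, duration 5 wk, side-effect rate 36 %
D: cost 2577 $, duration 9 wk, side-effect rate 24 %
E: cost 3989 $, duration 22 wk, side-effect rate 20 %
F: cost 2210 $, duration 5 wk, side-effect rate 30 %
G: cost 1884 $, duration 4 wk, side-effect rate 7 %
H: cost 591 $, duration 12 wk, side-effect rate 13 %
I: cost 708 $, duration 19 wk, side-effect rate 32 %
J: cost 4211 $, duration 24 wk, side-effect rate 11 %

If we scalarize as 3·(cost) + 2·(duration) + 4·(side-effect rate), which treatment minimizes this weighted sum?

A

A: 3·148 + 2·5 + 4·38 = 606
B: 3·4058 + 2·6 + 4·14 = 12242
C: 3·258 + 2·5 + 4·36 = 928
D: 3·2577 + 2·9 + 4·24 = 7845
E: 3·3989 + 2·22 + 4·20 = 12091
F: 3·2210 + 2·5 + 4·30 = 6760
G: 3·1884 + 2·4 + 4·7 = 5688
H: 3·591 + 2·12 + 4·13 = 1849
I: 3·708 + 2·19 + 4·32 = 2290
J: 3·4211 + 2·24 + 4·11 = 12725
Lowest: A at 606.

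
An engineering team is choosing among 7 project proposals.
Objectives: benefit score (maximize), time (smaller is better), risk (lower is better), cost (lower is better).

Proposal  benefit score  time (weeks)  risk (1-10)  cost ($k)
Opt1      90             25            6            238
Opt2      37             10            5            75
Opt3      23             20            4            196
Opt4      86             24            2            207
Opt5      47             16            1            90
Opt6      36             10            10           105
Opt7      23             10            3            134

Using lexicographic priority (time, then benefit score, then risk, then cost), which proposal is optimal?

First minimize time: best is 10, kept {Opt2, Opt6, Opt7}.
Then maximize benefit score: best is 37, kept {Opt2}.

Opt2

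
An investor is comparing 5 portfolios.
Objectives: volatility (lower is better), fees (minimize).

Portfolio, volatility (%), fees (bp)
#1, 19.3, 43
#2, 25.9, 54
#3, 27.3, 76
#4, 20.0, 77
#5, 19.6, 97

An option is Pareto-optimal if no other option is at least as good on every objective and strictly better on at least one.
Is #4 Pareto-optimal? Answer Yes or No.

#1 vs #4: volatility 19.3≤20.0, fees 43≤77 — #1 is at least as good on every objective and strictly better on at least one, so #1 dominates #4.

No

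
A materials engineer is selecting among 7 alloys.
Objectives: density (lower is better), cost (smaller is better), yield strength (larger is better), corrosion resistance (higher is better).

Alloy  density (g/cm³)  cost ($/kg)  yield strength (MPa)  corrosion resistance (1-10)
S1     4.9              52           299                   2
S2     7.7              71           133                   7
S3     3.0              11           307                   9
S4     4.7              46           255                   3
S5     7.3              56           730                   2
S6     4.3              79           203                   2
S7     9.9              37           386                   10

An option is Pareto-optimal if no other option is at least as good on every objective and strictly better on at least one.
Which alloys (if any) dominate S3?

S1: worse on density (4.9 vs 3.0).
S2: worse on density (7.7 vs 3.0).
S4: worse on density (4.7 vs 3.0).
S5: worse on density (7.3 vs 3.0).
S6: worse on density (4.3 vs 3.0).
S7: worse on density (9.9 vs 3.0).
No option dominates S3.

none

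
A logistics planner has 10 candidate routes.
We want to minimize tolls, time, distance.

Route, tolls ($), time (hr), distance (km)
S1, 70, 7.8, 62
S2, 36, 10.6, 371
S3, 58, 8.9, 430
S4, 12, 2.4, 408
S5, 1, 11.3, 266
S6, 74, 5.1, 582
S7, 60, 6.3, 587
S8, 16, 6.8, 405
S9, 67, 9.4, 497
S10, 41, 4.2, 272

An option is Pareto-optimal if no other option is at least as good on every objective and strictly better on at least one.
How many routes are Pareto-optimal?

6

S1: not dominated (best distance).
S2: not dominated.
S3: dominated by S4 (tolls 12≤58, time 2.4≤8.9, distance 408≤430).
S4: not dominated (best time).
S5: not dominated (best tolls).
S6: dominated by S4 (tolls 12≤74, time 2.4≤5.1, distance 408≤582).
S7: dominated by S4 (tolls 12≤60, time 2.4≤6.3, distance 408≤587).
S8: not dominated.
S9: dominated by S3 (tolls 58≤67, time 8.9≤9.4, distance 430≤497).
S10: not dominated.
Pareto-optimal: S1, S2, S4, S5, S8, S10 → 6.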